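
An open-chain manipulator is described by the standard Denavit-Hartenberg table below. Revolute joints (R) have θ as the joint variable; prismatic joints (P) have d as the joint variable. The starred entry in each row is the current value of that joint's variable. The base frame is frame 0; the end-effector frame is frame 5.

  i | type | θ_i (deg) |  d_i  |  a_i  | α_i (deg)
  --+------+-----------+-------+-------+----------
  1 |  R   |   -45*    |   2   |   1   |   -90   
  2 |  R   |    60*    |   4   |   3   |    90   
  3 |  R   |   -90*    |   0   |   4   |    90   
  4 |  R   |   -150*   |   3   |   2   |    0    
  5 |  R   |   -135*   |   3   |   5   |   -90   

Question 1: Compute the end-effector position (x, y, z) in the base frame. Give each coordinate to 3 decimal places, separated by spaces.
2.301 -1.682 6.513

after link 1: o_1 = (0.7071, -0.7071, 2.0000)
after link 2: o_2 = (4.5962, 1.0607, -0.5981)
after link 3: o_3 = (1.7678, -1.7678, -0.5981)
after link 4: o_4 = (1.3195, 1.1300, 1.5000)
after link 5: o_5 = (2.3013, -1.6819, 6.5129)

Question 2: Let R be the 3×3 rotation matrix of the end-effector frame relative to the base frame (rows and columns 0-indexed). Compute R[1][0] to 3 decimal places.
End-effector x-axis (col 0 of R) = (0.4085,-0.7745,0.4830)
R[1][0] = -0.7745

-0.775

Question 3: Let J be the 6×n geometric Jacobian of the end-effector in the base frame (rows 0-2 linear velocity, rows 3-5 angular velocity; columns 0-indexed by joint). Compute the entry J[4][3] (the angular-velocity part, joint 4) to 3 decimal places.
axis z_3 = (-0.3536,0.3536,0.8660); lever o_n−o_3 = (0.5335,0.0858,7.1110)
cross product → J_v[:, 3] = (2.4398,2.9761,-0.2190)
J_ω[:, 3] = z_3
entry J[4][3] = 0.3536

0.354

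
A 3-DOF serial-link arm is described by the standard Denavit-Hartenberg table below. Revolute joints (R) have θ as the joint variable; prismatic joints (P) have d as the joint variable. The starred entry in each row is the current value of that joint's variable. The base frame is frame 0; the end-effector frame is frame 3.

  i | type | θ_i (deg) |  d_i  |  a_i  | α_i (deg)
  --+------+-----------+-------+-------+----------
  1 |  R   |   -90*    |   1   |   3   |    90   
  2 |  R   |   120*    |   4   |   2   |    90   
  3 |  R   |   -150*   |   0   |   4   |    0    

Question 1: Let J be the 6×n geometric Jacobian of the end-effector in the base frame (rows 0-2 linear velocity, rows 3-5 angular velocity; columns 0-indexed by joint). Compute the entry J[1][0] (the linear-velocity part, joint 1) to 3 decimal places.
axis z_0 = ẑ; lever o_n−o_0 = (-2.0000,-3.7321,-0.2679)
cross product → J_v[:, 0] = (3.7321,-2.0000,0.0000)
J_ω[:, 0] = z_0
entry J[1][0] = -2.0000

-2.000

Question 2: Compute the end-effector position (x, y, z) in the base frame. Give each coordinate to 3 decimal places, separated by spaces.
-2.000 -3.732 -0.268

after link 1: o_1 = (0.0000, -3.0000, 1.0000)
after link 2: o_2 = (-4.0000, -2.0000, 2.7321)
after link 3: o_3 = (-2.0000, -3.7321, -0.2679)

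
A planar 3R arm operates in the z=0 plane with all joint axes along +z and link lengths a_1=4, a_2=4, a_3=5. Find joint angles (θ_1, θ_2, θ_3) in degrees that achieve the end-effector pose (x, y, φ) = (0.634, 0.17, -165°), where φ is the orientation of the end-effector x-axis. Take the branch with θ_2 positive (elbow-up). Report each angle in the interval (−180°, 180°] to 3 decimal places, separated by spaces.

wrist centre = target − a_3·(cos φ, sin φ) = (5.4636, 1.4641)
cos θ_2 = (31.9948−4²−4²)/(2·4·4) = -0.0002; θ_2 = 90.0093° (elbow-up)
β = atan2(1.4641,5.4636) = 15.0012°; ψ = atan2(4.0000,3.9994) = 45.0046°
θ_1 = β − ψ = -30.0035°
θ_3 = φ − θ_1 − θ_2 = 134.9942° (wrapped to (-180°,180°])

-30.003 90.009 134.994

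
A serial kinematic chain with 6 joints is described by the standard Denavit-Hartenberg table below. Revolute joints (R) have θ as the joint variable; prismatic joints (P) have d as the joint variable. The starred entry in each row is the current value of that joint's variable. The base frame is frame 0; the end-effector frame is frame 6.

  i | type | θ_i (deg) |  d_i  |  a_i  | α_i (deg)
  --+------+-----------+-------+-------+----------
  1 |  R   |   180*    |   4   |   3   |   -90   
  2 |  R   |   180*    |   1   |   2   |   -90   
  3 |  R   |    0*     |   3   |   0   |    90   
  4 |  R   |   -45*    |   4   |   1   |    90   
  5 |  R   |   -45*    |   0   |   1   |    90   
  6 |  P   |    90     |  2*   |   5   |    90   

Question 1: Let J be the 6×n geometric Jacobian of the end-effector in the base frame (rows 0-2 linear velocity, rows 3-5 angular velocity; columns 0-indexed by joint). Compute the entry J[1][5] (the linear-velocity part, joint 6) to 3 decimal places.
prismatic axis z_5 = (-0.5000,0.7071,0.5000)
J_v[:, 5] = z_5; J_ω[:, 5] = (0,0,0)
entry J[1][5] = 0.7071

0.707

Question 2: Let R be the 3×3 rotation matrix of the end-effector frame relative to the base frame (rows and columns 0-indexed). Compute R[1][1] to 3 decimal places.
End-effector y-axis (col 1 of R) = (-0.5000,0.7071,0.5000)
R[1][1] = 0.7071

0.707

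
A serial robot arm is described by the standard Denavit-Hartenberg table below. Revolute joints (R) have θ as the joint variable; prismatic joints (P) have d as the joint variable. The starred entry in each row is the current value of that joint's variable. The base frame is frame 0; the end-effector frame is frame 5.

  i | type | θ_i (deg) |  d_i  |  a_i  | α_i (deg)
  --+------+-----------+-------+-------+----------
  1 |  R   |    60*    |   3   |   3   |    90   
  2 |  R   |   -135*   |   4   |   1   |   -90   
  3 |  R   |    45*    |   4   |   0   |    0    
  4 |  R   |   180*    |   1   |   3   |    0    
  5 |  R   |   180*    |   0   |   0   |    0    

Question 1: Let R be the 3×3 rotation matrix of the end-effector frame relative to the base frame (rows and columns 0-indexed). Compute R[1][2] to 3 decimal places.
0.612

End-effector z-axis (col 2 of R) = (0.3536,0.6124,-0.7071)
R[1][2] = 0.6124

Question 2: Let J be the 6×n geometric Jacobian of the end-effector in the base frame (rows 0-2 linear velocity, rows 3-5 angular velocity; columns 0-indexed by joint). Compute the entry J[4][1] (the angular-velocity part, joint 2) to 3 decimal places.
-0.500

axis z_1 = (0.8660,-0.5000,0.0000); lever o_n−o_1 = (7.4654,0.6879,-2.7426)
cross product → J_v[:, 1] = (1.3713,2.3752,4.3284)
J_ω[:, 1] = z_1
entry J[4][1] = -0.5000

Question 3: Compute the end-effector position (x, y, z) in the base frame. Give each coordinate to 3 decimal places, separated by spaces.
after link 1: o_1 = (1.5000, 2.5981, 3.0000)
after link 2: o_2 = (4.6105, -0.0143, 2.2929)
after link 3: o_3 = (6.0248, 2.4352, -0.5355)
after link 4: o_4 = (8.9654, 3.2859, 0.2574)
after link 5: o_5 = (8.9654, 3.2859, 0.2574)

8.965 3.286 0.257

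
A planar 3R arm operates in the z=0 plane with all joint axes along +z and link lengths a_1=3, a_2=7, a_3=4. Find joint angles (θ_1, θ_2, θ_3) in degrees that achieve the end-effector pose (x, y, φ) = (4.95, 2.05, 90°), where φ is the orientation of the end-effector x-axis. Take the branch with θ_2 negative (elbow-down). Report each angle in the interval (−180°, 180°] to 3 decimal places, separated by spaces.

89.990 -134.993 135.003

wrist centre = target − a_3·(cos φ, sin φ) = (4.9500, -1.9500)
cos θ_2 = (28.3050−3²−7²)/(2·3·7) = -0.7070; θ_2 = -134.9933° (elbow-down)
β = atan2(-1.9500,4.9500) = -21.5014°; ψ = atan2(-4.9503,-1.9492) = -111.4918°
θ_1 = β − ψ = 89.9904°
θ_3 = φ − θ_1 − θ_2 = 135.0029° (wrapped to (-180°,180°])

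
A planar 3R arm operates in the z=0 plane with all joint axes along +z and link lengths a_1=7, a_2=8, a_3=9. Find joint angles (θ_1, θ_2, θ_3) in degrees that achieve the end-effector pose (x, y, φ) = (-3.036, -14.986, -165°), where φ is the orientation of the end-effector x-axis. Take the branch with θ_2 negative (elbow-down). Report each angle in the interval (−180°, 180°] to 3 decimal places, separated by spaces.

-41.834 -45.000 -78.166

wrist centre = target − a_3·(cos φ, sin φ) = (5.6573, -12.6566)
cos θ_2 = (192.1957−7²−8²)/(2·7·8) = 0.7071; θ_2 = -45.0002° (elbow-down)
β = atan2(-12.6566,5.6573) = -65.9160°; ψ = atan2(-5.6569,12.6568) = -24.0819°
θ_1 = β − ψ = -41.8341°
θ_3 = φ − θ_1 − θ_2 = -78.1656° (wrapped to (-180°,180°])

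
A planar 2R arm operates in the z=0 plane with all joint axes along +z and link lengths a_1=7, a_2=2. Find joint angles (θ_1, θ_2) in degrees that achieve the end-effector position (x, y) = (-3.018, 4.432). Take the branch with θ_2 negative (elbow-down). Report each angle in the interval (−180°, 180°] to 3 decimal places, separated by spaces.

135.001 -150.001

cos θ_2 = (28.7509−7²−2²)/(2·7·2) = -0.8660; θ_2 = -150.0014° (elbow-down)
β = atan2(4.4320,-3.0180) = 124.2532°; ψ = atan2(-1.0000,5.2679) = -10.7480°
θ_1 = β − ψ = 135.0012°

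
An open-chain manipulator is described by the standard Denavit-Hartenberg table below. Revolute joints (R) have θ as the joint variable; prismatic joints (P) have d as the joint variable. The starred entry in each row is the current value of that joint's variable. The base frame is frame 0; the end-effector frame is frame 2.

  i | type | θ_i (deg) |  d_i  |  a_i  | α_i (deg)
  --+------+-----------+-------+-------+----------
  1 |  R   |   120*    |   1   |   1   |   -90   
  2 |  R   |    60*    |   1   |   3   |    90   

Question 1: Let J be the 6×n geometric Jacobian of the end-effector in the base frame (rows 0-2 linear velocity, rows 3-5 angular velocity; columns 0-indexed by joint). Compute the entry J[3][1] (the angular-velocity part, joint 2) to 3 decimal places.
-0.866

axis z_1 = (-0.8660,-0.5000,0.0000); lever o_n−o_1 = (-1.6160,0.7990,-2.5981)
cross product → J_v[:, 1] = (1.2990,-2.2500,-1.5000)
J_ω[:, 1] = z_1
entry J[3][1] = -0.8660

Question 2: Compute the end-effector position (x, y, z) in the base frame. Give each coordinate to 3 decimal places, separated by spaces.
-2.116 1.665 -1.598

after link 1: o_1 = (-0.5000, 0.8660, 1.0000)
after link 2: o_2 = (-2.1160, 1.6651, -1.5981)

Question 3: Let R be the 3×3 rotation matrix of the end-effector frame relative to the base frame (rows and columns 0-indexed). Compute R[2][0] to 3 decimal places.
End-effector x-axis (col 0 of R) = (-0.2500,0.4330,-0.8660)
R[2][0] = -0.8660

-0.866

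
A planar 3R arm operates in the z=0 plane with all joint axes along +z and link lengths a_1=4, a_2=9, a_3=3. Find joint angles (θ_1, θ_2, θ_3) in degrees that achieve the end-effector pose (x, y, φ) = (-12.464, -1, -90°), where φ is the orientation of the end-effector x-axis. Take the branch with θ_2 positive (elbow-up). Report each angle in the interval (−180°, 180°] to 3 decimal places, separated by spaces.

wrist centre = target − a_3·(cos φ, sin φ) = (-12.4640, 2.0000)
cos θ_2 = (159.3513−4²−9²)/(2·4·9) = 0.8660; θ_2 = 30.0040° (elbow-up)
β = atan2(2.0000,-12.4640) = 170.8839°; ψ = atan2(4.5005,11.7939) = 20.8868°
θ_1 = β − ψ = 149.9971°
θ_3 = φ − θ_1 − θ_2 = 89.9989° (wrapped to (-180°,180°])

149.997 30.004 89.999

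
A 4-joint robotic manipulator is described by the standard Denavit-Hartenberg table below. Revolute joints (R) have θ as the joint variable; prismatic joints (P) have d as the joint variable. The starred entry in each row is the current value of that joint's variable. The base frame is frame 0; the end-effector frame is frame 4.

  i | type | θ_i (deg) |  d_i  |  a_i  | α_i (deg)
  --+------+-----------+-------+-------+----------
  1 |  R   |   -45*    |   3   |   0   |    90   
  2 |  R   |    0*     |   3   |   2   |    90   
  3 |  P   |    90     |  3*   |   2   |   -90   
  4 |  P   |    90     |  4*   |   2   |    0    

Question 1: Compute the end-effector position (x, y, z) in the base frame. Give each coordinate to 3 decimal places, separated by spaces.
-4.950 -2.121 2.000

after link 1: o_1 = (0.0000, 0.0000, 3.0000)
after link 2: o_2 = (-0.7071, -3.5355, 3.0000)
after link 3: o_3 = (-2.1213, -4.9497, 0.0000)
after link 4: o_4 = (-4.9497, -2.1213, 2.0000)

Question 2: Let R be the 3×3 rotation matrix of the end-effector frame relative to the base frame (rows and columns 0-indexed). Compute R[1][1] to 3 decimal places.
0.707

End-effector y-axis (col 1 of R) = (0.7071,0.7071,-0.0000)
R[1][1] = 0.7071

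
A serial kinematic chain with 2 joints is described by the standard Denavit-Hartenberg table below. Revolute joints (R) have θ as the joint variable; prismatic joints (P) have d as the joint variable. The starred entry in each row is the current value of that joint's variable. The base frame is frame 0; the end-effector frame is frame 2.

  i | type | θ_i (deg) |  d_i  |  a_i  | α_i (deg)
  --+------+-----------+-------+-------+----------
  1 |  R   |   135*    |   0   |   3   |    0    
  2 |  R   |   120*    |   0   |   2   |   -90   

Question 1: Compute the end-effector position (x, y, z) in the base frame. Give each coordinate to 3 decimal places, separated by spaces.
-2.639 0.189 0.000

after link 1: o_1 = (-2.1213, 2.1213, 0.0000)
after link 2: o_2 = (-2.6390, 0.1895, 0.0000)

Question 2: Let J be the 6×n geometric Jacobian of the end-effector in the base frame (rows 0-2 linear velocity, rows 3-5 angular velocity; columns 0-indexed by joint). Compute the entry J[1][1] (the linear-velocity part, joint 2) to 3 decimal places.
-0.518

axis z_1 = (0.0000,0.0000,1.0000); lever o_n−o_1 = (-0.5176,-1.9319,0.0000)
cross product → J_v[:, 1] = (1.9319,-0.5176,0.0000)
J_ω[:, 1] = z_1
entry J[1][1] = -0.5176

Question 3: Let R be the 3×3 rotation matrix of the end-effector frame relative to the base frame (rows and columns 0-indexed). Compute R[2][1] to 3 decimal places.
-1.000

End-effector y-axis (col 1 of R) = (0.0000,-0.0000,-1.0000)
R[2][1] = -1.0000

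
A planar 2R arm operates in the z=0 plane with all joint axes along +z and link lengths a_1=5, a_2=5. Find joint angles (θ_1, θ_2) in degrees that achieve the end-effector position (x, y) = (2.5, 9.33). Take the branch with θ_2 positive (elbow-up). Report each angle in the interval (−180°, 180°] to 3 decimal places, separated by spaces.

59.997 30.005

cos θ_2 = (93.2989−5²−5²)/(2·5·5) = 0.8660; θ_2 = 30.0054° (elbow-up)
β = atan2(9.3300,2.5000) = 74.9998°; ψ = atan2(2.5004,9.3299) = 15.0027°
θ_1 = β − ψ = 59.9971°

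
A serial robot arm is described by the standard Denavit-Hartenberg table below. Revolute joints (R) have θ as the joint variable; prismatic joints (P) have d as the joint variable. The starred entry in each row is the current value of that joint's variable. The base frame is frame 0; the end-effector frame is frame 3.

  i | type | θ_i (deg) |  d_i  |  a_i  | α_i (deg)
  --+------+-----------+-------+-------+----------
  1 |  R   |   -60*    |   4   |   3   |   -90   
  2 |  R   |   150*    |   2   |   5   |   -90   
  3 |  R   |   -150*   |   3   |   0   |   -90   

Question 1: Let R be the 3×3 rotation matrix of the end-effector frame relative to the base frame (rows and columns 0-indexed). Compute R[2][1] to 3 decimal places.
-0.866

End-effector y-axis (col 1 of R) = (0.2500,-0.4330,-0.8660)
R[2][1] = -0.8660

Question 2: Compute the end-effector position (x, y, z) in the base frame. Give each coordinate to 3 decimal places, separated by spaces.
0.317 3.451 4.098

after link 1: o_1 = (1.5000, -2.5981, 4.0000)
after link 2: o_2 = (1.0670, 2.1519, 1.5000)
after link 3: o_3 = (0.3170, 3.4510, 4.0981)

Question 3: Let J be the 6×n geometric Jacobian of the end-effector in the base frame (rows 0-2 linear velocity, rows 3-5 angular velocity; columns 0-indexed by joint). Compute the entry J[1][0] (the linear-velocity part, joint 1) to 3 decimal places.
0.317

axis z_0 = ẑ; lever o_n−o_0 = (0.3170,3.4510,4.0981)
cross product → J_v[:, 0] = (-3.4510,0.3170,0.0000)
J_ω[:, 0] = z_0
entry J[1][0] = 0.3170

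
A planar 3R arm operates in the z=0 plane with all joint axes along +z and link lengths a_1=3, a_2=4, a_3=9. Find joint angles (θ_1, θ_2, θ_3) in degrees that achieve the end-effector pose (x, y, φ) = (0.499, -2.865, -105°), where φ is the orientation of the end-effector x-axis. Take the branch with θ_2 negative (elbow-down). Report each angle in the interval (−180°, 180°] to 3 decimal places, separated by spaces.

wrist centre = target − a_3·(cos φ, sin φ) = (2.8284, 5.8283)
cos θ_2 = (41.9691−3²−4²)/(2·3·4) = 0.7070; θ_2 = -45.0048° (elbow-down)
β = atan2(5.8283,2.8284) = 64.1136°; ψ = atan2(-2.8287,5.8282) = -25.8892°
θ_1 = β − ψ = 90.0029°
θ_3 = φ − θ_1 − θ_2 = -149.9981° (wrapped to (-180°,180°])

90.003 -45.005 -149.998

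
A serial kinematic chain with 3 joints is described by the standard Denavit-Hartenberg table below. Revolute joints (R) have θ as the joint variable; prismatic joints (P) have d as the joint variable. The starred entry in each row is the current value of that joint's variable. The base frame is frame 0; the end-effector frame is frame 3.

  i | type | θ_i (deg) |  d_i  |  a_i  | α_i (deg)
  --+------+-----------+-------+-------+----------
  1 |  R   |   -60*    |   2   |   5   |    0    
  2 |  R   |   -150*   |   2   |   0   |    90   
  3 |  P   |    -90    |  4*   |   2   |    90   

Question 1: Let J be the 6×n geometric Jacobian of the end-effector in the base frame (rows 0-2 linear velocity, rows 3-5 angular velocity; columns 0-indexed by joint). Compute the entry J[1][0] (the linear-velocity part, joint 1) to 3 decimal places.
4.500

axis z_0 = ẑ; lever o_n−o_0 = (4.5000,-0.8660,2.0000)
cross product → J_v[:, 0] = (0.8660,4.5000,-0.0000)
J_ω[:, 0] = z_0
entry J[1][0] = 4.5000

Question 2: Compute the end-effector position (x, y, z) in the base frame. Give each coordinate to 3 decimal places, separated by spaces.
4.500 -0.866 2.000

after link 1: o_1 = (2.5000, -4.3301, 2.0000)
after link 2: o_2 = (2.5000, -4.3301, 4.0000)
after link 3: o_3 = (4.5000, -0.8660, 2.0000)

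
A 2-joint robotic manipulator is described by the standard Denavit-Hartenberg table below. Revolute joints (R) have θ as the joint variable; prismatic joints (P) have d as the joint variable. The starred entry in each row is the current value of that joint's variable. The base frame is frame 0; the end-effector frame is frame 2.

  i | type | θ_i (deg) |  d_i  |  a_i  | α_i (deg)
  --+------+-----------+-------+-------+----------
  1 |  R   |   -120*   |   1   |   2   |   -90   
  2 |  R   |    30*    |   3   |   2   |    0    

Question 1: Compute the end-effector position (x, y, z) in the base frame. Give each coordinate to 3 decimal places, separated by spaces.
after link 1: o_1 = (-1.0000, -1.7321, 1.0000)
after link 2: o_2 = (0.7321, -4.7321, 0.0000)

0.732 -4.732 0.000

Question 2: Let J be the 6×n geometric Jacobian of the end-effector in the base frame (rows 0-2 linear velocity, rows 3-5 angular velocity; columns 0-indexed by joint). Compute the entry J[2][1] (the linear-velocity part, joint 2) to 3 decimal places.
axis z_1 = (0.8660,-0.5000,0.0000); lever o_n−o_1 = (1.7321,-3.0000,-1.0000)
cross product → J_v[:, 1] = (0.5000,0.8660,-1.7321)
J_ω[:, 1] = z_1
entry J[2][1] = -1.7321

-1.732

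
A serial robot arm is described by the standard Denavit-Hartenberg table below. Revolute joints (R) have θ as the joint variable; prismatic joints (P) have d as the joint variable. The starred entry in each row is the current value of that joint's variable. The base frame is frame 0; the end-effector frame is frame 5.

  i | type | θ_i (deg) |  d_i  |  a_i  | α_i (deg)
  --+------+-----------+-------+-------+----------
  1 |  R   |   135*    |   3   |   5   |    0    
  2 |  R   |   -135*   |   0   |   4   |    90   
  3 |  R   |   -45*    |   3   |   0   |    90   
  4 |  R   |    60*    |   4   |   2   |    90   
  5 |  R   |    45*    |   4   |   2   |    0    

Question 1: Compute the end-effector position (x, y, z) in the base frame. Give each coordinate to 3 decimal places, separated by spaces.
0.293 -0.421 -4.485

after link 1: o_1 = (-3.5355, 3.5355, 3.0000)
after link 2: o_2 = (0.4645, 3.5355, 3.0000)
after link 3: o_3 = (0.4645, 0.5355, 3.0000)
after link 4: o_4 = (-1.6569, -1.1965, -0.5355)
after link 5: o_5 = (0.2926, -0.4213, -4.4850)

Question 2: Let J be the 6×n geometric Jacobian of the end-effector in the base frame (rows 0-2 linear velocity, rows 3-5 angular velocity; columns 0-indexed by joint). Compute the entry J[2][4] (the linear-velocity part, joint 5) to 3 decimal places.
axis z_4 = (0.6124,0.5000,-0.6124); lever o_n−o_4 = (1.9495,0.7753,-3.9495)
cross product → J_v[:, 4] = (-1.5000,1.2247,-0.5000)
J_ω[:, 4] = z_4
entry J[2][4] = -0.5000

-0.500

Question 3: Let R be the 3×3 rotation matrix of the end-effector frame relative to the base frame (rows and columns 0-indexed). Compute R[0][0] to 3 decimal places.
-0.250

End-effector x-axis (col 0 of R) = (-0.2500,-0.6124,-0.7500)
R[0][0] = -0.2500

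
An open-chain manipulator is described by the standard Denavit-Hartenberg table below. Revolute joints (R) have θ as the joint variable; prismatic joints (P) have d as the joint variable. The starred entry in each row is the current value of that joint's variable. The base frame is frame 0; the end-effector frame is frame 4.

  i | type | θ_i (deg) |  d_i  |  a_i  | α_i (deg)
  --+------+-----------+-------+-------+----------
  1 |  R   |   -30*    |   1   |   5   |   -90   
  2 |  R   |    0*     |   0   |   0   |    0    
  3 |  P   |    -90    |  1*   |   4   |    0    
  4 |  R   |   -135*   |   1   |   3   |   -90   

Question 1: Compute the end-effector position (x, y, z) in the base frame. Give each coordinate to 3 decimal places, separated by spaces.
after link 1: o_1 = (4.3301, -2.5000, 1.0000)
after link 2: o_2 = (4.3301, -2.5000, 1.0000)
after link 3: o_3 = (4.8301, -1.6340, 5.0000)
after link 4: o_4 = (3.4930, 0.2927, 2.8787)

3.493 0.293 2.879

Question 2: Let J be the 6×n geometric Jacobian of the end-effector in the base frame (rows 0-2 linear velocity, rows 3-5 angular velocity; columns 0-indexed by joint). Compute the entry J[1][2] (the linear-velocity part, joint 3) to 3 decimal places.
prismatic axis z_2 = (0.5000,0.8660,0.0000)
J_v[:, 2] = z_2; J_ω[:, 2] = (0,0,0)
entry J[1][2] = 0.8660

0.866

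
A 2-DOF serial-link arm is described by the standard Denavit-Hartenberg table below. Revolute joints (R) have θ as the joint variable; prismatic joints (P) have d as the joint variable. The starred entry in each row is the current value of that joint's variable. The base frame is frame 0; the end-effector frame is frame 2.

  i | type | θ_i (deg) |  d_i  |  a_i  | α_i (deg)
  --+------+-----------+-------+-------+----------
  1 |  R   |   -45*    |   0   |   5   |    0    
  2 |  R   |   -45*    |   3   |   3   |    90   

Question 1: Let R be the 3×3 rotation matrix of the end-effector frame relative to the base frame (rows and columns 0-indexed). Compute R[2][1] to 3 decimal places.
1.000

End-effector y-axis (col 1 of R) = (0.0000,0.0000,1.0000)
R[2][1] = 1.0000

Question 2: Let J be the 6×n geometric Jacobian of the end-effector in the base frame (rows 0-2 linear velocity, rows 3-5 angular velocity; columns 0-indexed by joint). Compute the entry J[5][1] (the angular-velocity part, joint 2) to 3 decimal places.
1.000

axis z_1 = (0.0000,0.0000,1.0000); lever o_n−o_1 = (0.0000,-3.0000,3.0000)
cross product → J_v[:, 1] = (3.0000,0.0000,-0.0000)
J_ω[:, 1] = z_1
entry J[5][1] = 1.0000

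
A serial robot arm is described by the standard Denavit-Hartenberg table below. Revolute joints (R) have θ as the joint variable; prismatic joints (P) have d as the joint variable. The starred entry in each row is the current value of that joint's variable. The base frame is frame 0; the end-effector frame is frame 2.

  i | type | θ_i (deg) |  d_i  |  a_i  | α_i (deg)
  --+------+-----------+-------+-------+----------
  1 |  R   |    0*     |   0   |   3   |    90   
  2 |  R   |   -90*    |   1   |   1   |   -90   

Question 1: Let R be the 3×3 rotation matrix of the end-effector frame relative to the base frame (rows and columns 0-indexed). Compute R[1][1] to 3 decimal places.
1.000

End-effector y-axis (col 1 of R) = (0.0000,1.0000,-0.0000)
R[1][1] = 1.0000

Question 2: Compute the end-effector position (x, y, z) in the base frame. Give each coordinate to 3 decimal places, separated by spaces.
3.000 -1.000 -1.000

after link 1: o_1 = (3.0000, 0.0000, 0.0000)
after link 2: o_2 = (3.0000, -1.0000, -1.0000)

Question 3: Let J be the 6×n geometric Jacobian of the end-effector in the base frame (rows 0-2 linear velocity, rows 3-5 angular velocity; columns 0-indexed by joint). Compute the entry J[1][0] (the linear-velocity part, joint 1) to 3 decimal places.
axis z_0 = ẑ; lever o_n−o_0 = (3.0000,-1.0000,-1.0000)
cross product → J_v[:, 0] = (1.0000,3.0000,-0.0000)
J_ω[:, 0] = z_0
entry J[1][0] = 3.0000

3.000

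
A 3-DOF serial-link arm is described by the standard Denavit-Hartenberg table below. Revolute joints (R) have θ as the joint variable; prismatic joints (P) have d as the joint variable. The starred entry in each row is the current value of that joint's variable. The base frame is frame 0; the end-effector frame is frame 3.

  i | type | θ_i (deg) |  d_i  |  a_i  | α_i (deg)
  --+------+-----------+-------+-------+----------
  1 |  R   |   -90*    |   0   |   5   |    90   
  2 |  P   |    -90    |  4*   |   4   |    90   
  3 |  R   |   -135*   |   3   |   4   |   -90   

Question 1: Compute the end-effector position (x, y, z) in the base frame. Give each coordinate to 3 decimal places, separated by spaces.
-1.172 -2.000 -1.172

after link 1: o_1 = (0.0000, -5.0000, 0.0000)
after link 2: o_2 = (-4.0000, -5.0000, -4.0000)
after link 3: o_3 = (-1.1716, -2.0000, -1.1716)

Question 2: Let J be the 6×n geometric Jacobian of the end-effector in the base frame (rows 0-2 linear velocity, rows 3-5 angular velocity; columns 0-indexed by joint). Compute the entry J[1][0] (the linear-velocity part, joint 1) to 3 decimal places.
axis z_0 = ẑ; lever o_n−o_0 = (-1.1716,-2.0000,-1.1716)
cross product → J_v[:, 0] = (2.0000,-1.1716,0.0000)
J_ω[:, 0] = z_0
entry J[1][0] = -1.1716

-1.172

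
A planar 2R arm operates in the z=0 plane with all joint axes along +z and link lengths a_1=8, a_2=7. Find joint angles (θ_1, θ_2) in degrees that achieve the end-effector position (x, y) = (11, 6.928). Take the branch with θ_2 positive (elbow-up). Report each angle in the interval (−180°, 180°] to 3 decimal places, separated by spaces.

4.407 60.002

cos θ_2 = (168.9972−8²−7²)/(2·8·7) = 0.5000; θ_2 = 60.0017° (elbow-up)
β = atan2(6.9280,11.0000) = 32.2035°; ψ = atan2(6.0623,11.4998) = 27.7965°
θ_1 = β − ψ = 4.4069°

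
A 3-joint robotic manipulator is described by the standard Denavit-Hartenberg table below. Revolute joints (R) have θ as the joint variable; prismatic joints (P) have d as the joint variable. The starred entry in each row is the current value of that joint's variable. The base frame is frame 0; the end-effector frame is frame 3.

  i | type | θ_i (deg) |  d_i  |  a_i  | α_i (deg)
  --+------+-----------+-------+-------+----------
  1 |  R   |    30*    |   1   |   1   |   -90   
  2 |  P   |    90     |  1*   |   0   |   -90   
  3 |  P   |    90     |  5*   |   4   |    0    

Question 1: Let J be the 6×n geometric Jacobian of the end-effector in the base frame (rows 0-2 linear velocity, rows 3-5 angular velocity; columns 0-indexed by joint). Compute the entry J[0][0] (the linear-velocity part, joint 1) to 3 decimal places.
4.598

axis z_0 = ẑ; lever o_n−o_0 = (-1.9641,-4.5981,1.0000)
cross product → J_v[:, 0] = (4.5981,-1.9641,0.0000)
J_ω[:, 0] = z_0
entry J[0][0] = 4.5981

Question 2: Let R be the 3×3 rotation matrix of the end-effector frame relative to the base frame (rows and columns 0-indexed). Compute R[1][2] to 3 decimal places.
End-effector z-axis (col 2 of R) = (-0.8660,-0.5000,-0.0000)
R[1][2] = -0.5000

-0.500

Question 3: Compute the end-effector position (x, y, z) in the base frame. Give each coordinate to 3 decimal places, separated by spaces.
after link 1: o_1 = (0.8660, 0.5000, 1.0000)
after link 2: o_2 = (0.3660, 1.3660, 1.0000)
after link 3: o_3 = (-1.9641, -4.5981, 1.0000)

-1.964 -4.598 1.000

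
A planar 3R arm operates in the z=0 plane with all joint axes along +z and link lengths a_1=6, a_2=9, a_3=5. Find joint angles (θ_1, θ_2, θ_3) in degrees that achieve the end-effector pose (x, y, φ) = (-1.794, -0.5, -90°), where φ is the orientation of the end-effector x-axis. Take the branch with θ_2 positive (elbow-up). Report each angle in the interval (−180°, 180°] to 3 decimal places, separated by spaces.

-0.004 150.001 120.003

wrist centre = target − a_3·(cos φ, sin φ) = (-1.7940, 4.5000)
cos θ_2 = (23.4684−6²−9²)/(2·6·9) = -0.8660; θ_2 = 150.0009° (elbow-up)
β = atan2(4.5000,-1.7940) = 111.7355°; ψ = atan2(4.4999,-1.7943) = 111.7393°
θ_1 = β − ψ = -0.0038°
θ_3 = φ − θ_1 − θ_2 = 120.0029° (wrapped to (-180°,180°])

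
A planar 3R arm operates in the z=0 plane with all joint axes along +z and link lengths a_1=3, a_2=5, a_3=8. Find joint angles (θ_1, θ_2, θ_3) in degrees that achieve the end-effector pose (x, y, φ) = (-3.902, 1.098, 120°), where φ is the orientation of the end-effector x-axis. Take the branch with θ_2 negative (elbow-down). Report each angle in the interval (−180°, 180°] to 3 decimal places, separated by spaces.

wrist centre = target − a_3·(cos φ, sin φ) = (0.0980, -5.8302)
cos θ_2 = (34.0009−3²−5²)/(2·3·5) = 0.0000; θ_2 = -89.9983° (elbow-down)
β = atan2(-5.8302,0.0980) = -89.0370°; ψ = atan2(-5.0000,3.0001) = -59.0350°
θ_1 = β − ψ = -30.0020°
θ_3 = φ − θ_1 − θ_2 = -119.9997° (wrapped to (-180°,180°])

-30.002 -89.998 -120.000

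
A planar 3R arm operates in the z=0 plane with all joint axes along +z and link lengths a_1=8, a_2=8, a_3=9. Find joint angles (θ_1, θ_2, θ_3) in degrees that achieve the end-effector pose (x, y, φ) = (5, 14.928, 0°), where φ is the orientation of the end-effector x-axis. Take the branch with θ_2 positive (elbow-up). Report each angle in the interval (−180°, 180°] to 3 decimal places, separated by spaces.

wrist centre = target − a_3·(cos φ, sin φ) = (-4.0000, 14.9280)
cos θ_2 = (238.8452−8²−8²)/(2·8·8) = 0.8660; θ_2 = 30.0054° (elbow-up)
β = atan2(14.9280,-4.0000) = 105.0002°; ψ = atan2(4.0007,14.9278) = 15.0027°
θ_1 = β − ψ = 89.9975°
θ_3 = φ − θ_1 − θ_2 = -120.0029° (wrapped to (-180°,180°])

89.997 30.005 -120.003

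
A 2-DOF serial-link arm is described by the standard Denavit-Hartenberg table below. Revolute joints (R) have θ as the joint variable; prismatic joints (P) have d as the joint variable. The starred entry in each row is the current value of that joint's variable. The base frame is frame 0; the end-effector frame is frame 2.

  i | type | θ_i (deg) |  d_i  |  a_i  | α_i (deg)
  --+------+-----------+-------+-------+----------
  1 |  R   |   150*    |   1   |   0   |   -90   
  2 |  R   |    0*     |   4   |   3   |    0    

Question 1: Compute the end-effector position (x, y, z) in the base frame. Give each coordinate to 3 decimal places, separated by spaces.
after link 1: o_1 = (0.0000, 0.0000, 1.0000)
after link 2: o_2 = (-4.5981, -1.9641, 1.0000)

-4.598 -1.964 1.000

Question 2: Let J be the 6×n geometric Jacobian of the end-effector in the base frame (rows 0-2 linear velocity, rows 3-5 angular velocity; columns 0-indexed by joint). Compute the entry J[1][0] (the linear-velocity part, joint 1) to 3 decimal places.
-4.598

axis z_0 = ẑ; lever o_n−o_0 = (-4.5981,-1.9641,1.0000)
cross product → J_v[:, 0] = (1.9641,-4.5981,0.0000)
J_ω[:, 0] = z_0
entry J[1][0] = -4.5981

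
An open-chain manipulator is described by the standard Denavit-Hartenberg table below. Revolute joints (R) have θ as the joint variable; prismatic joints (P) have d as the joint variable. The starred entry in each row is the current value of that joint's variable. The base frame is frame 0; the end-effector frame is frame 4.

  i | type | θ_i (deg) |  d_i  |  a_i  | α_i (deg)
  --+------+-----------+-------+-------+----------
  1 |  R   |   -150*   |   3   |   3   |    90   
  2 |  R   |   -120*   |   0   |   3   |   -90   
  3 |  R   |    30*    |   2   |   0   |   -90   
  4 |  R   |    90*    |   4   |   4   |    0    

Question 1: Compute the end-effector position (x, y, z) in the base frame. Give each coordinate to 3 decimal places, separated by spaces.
after link 1: o_1 = (-2.5981, -1.5000, 3.0000)
after link 2: o_2 = (-1.2990, -0.7500, 0.4019)
after link 3: o_3 = (-2.7990, -1.6160, -0.5981)
after link 4: o_4 = (1.0670, -3.3840, 3.1340)

1.067 -3.384 3.134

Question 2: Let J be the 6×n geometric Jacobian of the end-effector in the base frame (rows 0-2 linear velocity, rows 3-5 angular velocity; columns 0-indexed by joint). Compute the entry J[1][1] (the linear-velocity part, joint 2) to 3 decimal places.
0.067

axis z_1 = (-0.5000,0.8660,0.0000); lever o_n−o_1 = (3.6651,-1.8840,0.1340)
cross product → J_v[:, 1] = (0.1160,0.0670,-2.2321)
J_ω[:, 1] = z_1
entry J[1][1] = 0.0670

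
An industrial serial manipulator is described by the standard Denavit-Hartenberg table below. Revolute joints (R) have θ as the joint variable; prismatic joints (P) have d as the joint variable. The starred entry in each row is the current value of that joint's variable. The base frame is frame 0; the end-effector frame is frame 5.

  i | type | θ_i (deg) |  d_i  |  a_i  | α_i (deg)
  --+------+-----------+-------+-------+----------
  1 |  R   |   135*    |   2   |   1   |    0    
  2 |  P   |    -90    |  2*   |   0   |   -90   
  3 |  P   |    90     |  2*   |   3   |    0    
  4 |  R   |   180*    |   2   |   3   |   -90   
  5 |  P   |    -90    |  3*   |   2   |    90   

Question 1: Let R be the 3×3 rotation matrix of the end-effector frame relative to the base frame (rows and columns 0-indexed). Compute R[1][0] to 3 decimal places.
0.707

End-effector x-axis (col 0 of R) = (-0.7071,0.7071,0.0000)
R[1][0] = 0.7071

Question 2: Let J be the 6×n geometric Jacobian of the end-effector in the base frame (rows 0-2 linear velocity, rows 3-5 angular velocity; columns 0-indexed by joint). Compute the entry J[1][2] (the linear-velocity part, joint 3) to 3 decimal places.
0.707

prismatic axis z_2 = (-0.7071,0.7071,0.0000)
J_v[:, 2] = z_2; J_ω[:, 2] = (0,0,0)
entry J[1][2] = 0.7071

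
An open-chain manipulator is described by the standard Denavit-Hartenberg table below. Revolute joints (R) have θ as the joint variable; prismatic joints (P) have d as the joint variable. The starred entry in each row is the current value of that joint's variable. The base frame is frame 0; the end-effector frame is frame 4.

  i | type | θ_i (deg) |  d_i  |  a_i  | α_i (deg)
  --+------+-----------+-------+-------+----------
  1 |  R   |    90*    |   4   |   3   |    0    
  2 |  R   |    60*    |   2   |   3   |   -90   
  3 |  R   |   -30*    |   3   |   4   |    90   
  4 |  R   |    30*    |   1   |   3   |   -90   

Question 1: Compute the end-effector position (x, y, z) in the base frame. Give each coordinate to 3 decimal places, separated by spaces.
-9.364 3.210 10.165

after link 1: o_1 = (0.0000, 3.0000, 4.0000)
after link 2: o_2 = (-2.5981, 4.5000, 6.0000)
after link 3: o_3 = (-7.0981, 3.6340, 8.0000)
after link 4: o_4 = (-9.3636, 3.2099, 10.1651)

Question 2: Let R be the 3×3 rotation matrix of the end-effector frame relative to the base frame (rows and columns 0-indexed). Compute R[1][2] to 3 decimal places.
End-effector z-axis (col 2 of R) = (-0.0580,-0.9665,-0.2500)
R[1][2] = -0.9665

-0.967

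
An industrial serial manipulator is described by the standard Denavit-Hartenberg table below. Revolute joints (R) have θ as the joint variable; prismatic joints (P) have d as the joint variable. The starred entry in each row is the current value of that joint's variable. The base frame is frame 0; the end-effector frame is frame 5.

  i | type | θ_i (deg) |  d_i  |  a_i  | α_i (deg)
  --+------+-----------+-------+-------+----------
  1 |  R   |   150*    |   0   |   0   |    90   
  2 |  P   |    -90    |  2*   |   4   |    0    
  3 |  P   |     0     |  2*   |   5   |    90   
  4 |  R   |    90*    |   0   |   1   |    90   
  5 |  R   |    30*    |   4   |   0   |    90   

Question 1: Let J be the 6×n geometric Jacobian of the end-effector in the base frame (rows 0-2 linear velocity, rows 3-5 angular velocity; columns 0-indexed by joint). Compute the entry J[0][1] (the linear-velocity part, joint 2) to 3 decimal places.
0.500

prismatic axis z_1 = (0.5000,0.8660,0.0000)
J_v[:, 1] = z_1; J_ω[:, 1] = (0,0,0)
entry J[0][1] = 0.5000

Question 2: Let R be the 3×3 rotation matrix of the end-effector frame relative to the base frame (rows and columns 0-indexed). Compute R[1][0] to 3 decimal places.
End-effector x-axis (col 0 of R) = (0.8660,0.5000,0.0000)
R[1][0] = 0.5000

0.500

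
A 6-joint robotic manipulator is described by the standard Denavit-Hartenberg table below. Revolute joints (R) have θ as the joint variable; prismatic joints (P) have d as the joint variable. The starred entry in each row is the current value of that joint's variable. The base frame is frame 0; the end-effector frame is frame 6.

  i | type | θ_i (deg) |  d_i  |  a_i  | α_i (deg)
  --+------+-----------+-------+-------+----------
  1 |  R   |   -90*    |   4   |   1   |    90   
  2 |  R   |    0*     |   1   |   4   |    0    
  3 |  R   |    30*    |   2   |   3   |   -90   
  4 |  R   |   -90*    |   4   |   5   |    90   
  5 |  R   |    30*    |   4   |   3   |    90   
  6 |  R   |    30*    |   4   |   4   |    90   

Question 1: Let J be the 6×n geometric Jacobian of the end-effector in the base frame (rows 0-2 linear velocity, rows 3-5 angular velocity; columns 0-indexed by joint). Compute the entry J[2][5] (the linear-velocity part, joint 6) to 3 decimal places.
-2.598

axis z_5 = (-0.5000,-0.4330,-0.7500); lever o_n−o_5 = (-5.0000,0.8660,-2.5000)
cross product → J_v[:, 5] = (1.7321,2.5000,-2.5981)
J_ω[:, 5] = z_5
entry J[2][5] = -2.5981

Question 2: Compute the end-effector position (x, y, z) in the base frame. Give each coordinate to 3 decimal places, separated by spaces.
-15.598 -0.518 5.763

after link 1: o_1 = (0.0000, -1.0000, 4.0000)
after link 2: o_2 = (-1.0000, -5.0000, 4.0000)
after link 3: o_3 = (-3.0000, -7.5981, 5.5000)
after link 4: o_4 = (-8.0000, -5.5981, 8.9641)
after link 5: o_5 = (-10.5981, -1.3840, 8.2631)
after link 6: o_6 = (-15.5981, -0.5179, 5.7631)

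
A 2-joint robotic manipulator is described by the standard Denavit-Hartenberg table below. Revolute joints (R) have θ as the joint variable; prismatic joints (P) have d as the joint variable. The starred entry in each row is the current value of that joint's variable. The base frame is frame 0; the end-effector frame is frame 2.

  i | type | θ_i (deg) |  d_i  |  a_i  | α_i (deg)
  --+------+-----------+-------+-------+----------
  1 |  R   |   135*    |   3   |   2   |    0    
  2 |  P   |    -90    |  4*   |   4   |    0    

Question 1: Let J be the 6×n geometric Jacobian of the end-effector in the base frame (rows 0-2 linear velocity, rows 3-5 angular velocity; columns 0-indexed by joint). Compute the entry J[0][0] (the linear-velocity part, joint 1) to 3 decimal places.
axis z_0 = ẑ; lever o_n−o_0 = (1.4142,4.2426,7.0000)
cross product → J_v[:, 0] = (-4.2426,1.4142,0.0000)
J_ω[:, 0] = z_0
entry J[0][0] = -4.2426

-4.243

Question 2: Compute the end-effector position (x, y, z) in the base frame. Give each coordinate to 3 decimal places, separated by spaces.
after link 1: o_1 = (-1.4142, 1.4142, 3.0000)
after link 2: o_2 = (1.4142, 4.2426, 7.0000)

1.414 4.243 7.000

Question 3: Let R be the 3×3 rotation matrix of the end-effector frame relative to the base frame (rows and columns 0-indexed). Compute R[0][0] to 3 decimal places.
0.707

End-effector x-axis (col 0 of R) = (0.7071,0.7071,0.0000)
R[0][0] = 0.7071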